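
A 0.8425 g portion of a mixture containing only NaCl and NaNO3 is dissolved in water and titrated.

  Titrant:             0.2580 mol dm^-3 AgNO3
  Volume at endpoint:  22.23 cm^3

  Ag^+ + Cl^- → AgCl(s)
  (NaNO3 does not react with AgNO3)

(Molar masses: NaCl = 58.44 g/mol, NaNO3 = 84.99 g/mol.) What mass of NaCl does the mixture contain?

n(AgNO3) = 0.02223 × 0.2580 = 5.735 × 10^-3 mol
Let x = n(NaCl), y = n(NaNO3).
Titrant: 1x = 5.735 × 10^-3;  mass: 58.44x + 84.99y = 0.8425
Solving, x = 5.735 × 10^-3 mol, y = 5.969 × 10^-3 mol
mass of NaCl = 5.735 × 10^-3 × 58.44 = 0.3352 g

0.3352 g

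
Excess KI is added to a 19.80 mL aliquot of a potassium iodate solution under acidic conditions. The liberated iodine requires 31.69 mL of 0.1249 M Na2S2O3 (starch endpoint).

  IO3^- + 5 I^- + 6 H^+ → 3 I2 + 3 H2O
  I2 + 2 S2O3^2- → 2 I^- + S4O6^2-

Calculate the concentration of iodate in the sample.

0.03332 M

n(S2O3^2-) = 0.03169 × 0.1249 = 3.958 × 10^-3 mol
n(I2) = n(S2O3^2-)/2 = 1.979 × 10^-3 mol
From the 1:3 ratio, n(IO3^-) in the aliquot = 1/3 × 1.979 × 10^-3 = 6.597 × 10^-4 mol
[IO3^-] = 6.597 × 10^-4 / 0.01980 = 0.03332 mol/L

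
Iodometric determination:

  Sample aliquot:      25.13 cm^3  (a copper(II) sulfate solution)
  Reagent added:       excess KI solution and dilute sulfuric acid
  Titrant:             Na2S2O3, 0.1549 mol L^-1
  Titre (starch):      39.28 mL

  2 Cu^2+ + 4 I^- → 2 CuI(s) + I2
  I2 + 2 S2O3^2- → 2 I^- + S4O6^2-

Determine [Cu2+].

n(S2O3^2-) = 0.03928 × 0.1549 = 6.084 × 10^-3 mol
n(I2) = n(S2O3^2-)/2 = 3.042 × 10^-3 mol
From the 2:1 ratio, n(Cu2+) in the aliquot = 2/1 × 3.042 × 10^-3 = 6.084 × 10^-3 mol
[Cu2+] = 6.084 × 10^-3 / 0.02513 = 0.2421 mol/L

0.2421 mol/L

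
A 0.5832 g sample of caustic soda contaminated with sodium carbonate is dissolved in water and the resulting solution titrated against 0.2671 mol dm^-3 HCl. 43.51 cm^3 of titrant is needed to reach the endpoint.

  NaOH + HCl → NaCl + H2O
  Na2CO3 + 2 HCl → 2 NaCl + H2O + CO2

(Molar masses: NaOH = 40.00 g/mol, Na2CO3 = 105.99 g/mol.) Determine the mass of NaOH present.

0.1006 g

n(HCl) = 0.04351 × 0.2671 = 0.01162 mol
Let x = n(NaOH), y = n(Na2CO3).
Titrant: 1x + 2y = 0.01162;  mass: 40.00x + 105.99y = 0.5832
Solving, x = 2.515 × 10^-3 mol, y = 4.553 × 10^-3 mol
mass of NaOH = 2.515 × 10^-3 × 40.00 = 0.1006 g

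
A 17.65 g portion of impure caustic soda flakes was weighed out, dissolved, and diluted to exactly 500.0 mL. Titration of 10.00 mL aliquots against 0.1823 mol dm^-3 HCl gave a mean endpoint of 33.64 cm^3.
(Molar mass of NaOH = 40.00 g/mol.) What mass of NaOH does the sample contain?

NaOH + HCl → NaCl + H2O
n(HCl) per titration = 0.03364 × 0.1823 = 6.133 × 10^-3 mol
n(NaOH) in each aliquot = 6.133 × 10^-3 mol (1:1 ratio)
n(NaOH) in the whole flask = 6.133 × 10^-3 × 500.0/10.00 = 0.3066 mol
mass of NaOH = 0.3066 × 40.00 = 12.27 g

12.27 g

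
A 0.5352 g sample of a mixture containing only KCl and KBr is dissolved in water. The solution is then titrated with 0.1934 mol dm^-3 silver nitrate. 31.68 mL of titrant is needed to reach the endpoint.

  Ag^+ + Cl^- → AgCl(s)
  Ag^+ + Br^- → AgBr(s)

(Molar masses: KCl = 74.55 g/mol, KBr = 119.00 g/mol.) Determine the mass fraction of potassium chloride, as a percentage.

n(AgNO3) = 0.03168 × 0.1934 = 6.127 × 10^-3 mol
Let x = n(KCl), y = n(KBr).
Titrant: 1x + 1y = 6.127 × 10^-3;  mass: 74.55x + 119.00y = 0.5352
Solving, x = 4.362 × 10^-3 mol, y = 1.765 × 10^-3 mol
mass of KCl = 4.362 × 10^-3 × 74.55 = 0.3252 g
% KCl = 0.3252 / 0.5352 × 100 = 60.76 %

60.76 %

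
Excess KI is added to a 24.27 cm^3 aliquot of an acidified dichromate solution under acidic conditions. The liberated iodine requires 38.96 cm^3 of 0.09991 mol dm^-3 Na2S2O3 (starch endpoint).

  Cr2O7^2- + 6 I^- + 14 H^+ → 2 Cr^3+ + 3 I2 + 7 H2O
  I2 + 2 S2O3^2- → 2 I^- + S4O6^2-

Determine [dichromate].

0.02673 mol/L

n(S2O3^2-) = 0.03896 × 0.09991 = 3.892 × 10^-3 mol
n(I2) = n(S2O3^2-)/2 = 1.946 × 10^-3 mol
From the 1:3 ratio, n(Cr2O7^2-) in the aliquot = 1/3 × 1.946 × 10^-3 = 6.487 × 10^-4 mol
[Cr2O7^2-] = 6.487 × 10^-4 / 0.02427 = 0.02673 mol/L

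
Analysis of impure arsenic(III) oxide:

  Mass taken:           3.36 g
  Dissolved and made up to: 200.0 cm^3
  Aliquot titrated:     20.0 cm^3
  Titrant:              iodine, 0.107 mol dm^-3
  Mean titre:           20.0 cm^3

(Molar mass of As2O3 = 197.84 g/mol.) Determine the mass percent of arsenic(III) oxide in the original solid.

As2O3 + 2 I2 + 2 H2O → As2O5 + 4 HI
n(I2) per titration = 0.0200 × 0.107 = 2.14 × 10^-3 mol
From the 1:2 ratio, n(As2O3) in each aliquot = 1/2 × 2.14 × 10^-3 = 1.07 × 10^-3 mol
n(As2O3) in the whole flask = 1.07 × 10^-3 × 200.0/20.0 = 0.0107 mol
mass of As2O3 = 0.0107 × 197.84 = 2.12 g
% As2O3 = 2.12 / 3.36 × 100 = 63.0 %

63.0 %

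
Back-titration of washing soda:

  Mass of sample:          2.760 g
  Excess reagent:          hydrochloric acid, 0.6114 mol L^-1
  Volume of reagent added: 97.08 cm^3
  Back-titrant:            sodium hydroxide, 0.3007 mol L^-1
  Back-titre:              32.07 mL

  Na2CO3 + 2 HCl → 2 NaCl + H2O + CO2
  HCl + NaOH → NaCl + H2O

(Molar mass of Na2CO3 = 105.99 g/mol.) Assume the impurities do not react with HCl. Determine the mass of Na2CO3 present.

n(HCl) added = 0.09708 × 0.6114 = 0.05935 mol
n(NaOH) used in back-titration = 0.03207 × 0.3007 = 9.643 × 10^-3 mol
n(HCl) left over = 9.643 × 10^-3 mol (1:1 ratio)
n(HCl) consumed by analyte = 0.05935 − 9.643 × 10^-3 = 0.04971 mol
From the 1:2 ratio, n(Na2CO3) = 1/2 × 0.04971 = 0.02486 mol
mass of Na2CO3 = 0.02486 × 105.99 = 2.634 g

2.634 g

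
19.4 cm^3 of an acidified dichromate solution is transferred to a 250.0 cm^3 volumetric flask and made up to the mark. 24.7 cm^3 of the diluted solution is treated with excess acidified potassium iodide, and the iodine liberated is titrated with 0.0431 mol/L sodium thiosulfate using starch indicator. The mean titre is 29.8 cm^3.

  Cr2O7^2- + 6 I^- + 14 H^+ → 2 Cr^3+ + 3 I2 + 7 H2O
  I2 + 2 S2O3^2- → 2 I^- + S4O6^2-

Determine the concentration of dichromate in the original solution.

n(S2O3^2-) = 0.0298 × 0.0431 = 1.28 × 10^-3 mol
n(I2) = n(S2O3^2-)/2 = 6.42 × 10^-4 mol
From the 1:3 ratio, n(Cr2O7^2-) in the aliquot = 1/3 × 6.42 × 10^-4 = 2.14 × 10^-4 mol
[Cr2O7^2-]_dilute = 2.14 × 10^-4 / 0.0247 = 0.00867 mol/L
[Cr2O7^2-]_original = 0.00867 × 250.0/19.4 = 0.112 mol/L

0.112 mol/L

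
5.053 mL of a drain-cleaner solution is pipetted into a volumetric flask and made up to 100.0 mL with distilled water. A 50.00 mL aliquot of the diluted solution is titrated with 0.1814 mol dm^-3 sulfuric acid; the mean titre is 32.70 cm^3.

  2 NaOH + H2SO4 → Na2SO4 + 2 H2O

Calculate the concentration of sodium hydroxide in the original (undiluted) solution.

n(H2SO4) = 0.03270 × 0.1814 = 5.932 × 10^-3 mol
From the 2:1 ratio, n(NaOH) in the aliquot = 2/1 × 5.932 × 10^-3 = 0.01186 mol
[NaOH]_dilute = 0.01186 / 0.05000 = 0.2373 mol/L
Dilution factor = 100.0 / 5.053 = 19.79
[NaOH]_stock = 0.2373 × 19.79 = 4.696 mol/L

4.696 mol/L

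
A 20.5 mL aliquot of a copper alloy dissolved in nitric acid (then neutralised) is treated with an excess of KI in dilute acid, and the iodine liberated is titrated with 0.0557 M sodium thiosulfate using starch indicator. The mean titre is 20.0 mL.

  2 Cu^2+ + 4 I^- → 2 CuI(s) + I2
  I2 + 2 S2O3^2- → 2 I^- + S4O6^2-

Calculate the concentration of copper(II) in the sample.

0.0543 M

n(S2O3^2-) = 0.0200 × 0.0557 = 1.11 × 10^-3 mol
n(I2) = n(S2O3^2-)/2 = 5.57 × 10^-4 mol
From the 2:1 ratio, n(Cu2+) in the aliquot = 2/1 × 5.57 × 10^-4 = 1.11 × 10^-3 mol
[Cu2+] = 1.11 × 10^-3 / 0.0205 = 0.0543 mol/L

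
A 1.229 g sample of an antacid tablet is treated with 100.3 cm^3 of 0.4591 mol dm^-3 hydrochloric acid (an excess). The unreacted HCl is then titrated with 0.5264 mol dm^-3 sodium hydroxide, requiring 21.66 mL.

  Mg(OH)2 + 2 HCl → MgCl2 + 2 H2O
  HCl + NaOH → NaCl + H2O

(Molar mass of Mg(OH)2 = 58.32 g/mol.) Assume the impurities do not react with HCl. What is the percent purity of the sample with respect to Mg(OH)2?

82.20 %

n(HCl) added = 0.1003 × 0.4591 = 0.04605 mol
n(NaOH) used in back-titration = 0.02166 × 0.5264 = 0.01140 mol
n(HCl) left over = 0.01140 mol (1:1 ratio)
n(HCl) consumed by analyte = 0.04605 − 0.01140 = 0.03465 mol
From the 1:2 ratio, n(Mg(OH)2) = 1/2 × 0.03465 = 0.01732 mol
mass of Mg(OH)2 = 0.01732 × 58.32 = 1.010 g
% Mg(OH)2 = 1.010 / 1.229 × 100 = 82.20 %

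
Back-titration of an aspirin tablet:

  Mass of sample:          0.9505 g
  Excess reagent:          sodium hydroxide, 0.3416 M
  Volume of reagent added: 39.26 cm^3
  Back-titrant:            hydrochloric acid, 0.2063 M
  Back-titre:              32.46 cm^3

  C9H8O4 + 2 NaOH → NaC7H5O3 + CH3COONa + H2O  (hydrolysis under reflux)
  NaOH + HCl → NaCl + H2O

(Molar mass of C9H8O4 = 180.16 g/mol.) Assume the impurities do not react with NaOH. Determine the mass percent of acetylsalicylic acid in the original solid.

63.64 %

n(NaOH) added = 0.03926 × 0.3416 = 0.01341 mol
n(HCl) used in back-titration = 0.03246 × 0.2063 = 6.696 × 10^-3 mol
n(NaOH) left over = 6.696 × 10^-3 mol (1:1 ratio)
n(NaOH) consumed by analyte = 0.01341 − 6.696 × 10^-3 = 6.715 × 10^-3 mol
From the 1:2 ratio, n(C9H8O4) = 1/2 × 6.715 × 10^-3 = 3.357 × 10^-3 mol
mass of C9H8O4 = 3.357 × 10^-3 × 180.16 = 0.6049 g
% C9H8O4 = 0.6049 / 0.9505 × 100 = 63.64 %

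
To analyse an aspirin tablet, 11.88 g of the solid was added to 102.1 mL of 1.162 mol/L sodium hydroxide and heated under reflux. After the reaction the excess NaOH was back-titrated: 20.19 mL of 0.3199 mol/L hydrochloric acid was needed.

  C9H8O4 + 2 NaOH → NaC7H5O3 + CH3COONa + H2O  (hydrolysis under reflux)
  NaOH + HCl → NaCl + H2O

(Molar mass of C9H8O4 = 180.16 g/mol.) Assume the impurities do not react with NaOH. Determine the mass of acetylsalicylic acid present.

n(NaOH) added = 0.1021 × 1.162 = 0.1186 mol
n(HCl) used in back-titration = 0.02019 × 0.3199 = 6.459 × 10^-3 mol
n(NaOH) left over = 6.459 × 10^-3 mol (1:1 ratio)
n(NaOH) consumed by analyte = 0.1186 − 6.459 × 10^-3 = 0.1122 mol
From the 1:2 ratio, n(C9H8O4) = 1/2 × 0.1122 = 0.05609 mol
mass of C9H8O4 = 0.05609 × 180.16 = 10.11 g

10.11 g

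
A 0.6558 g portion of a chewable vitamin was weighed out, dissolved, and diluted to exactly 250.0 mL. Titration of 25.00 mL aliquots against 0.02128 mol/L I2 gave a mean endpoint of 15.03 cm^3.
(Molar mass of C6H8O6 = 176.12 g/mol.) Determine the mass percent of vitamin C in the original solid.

85.89 %

C6H8O6 + I2 → C6H6O6 + 2 HI
n(I2) per titration = 0.01503 × 0.02128 = 3.198 × 10^-4 mol
n(C6H8O6) in each aliquot = 3.198 × 10^-4 mol (1:1 ratio)
n(C6H8O6) in the whole flask = 3.198 × 10^-4 × 250.0/25.00 = 3.198 × 10^-3 mol
mass of C6H8O6 = 3.198 × 10^-3 × 176.12 = 0.5633 g
% C6H8O6 = 0.5633 / 0.6558 × 100 = 85.89 %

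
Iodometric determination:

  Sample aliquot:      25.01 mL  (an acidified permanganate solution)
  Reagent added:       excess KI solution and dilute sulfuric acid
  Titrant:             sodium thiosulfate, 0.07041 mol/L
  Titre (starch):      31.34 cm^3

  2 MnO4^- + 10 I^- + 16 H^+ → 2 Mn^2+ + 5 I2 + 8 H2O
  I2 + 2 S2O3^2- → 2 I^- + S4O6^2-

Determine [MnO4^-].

0.01765 mol/L

n(S2O3^2-) = 0.03134 × 0.07041 = 2.207 × 10^-3 mol
n(I2) = n(S2O3^2-)/2 = 1.103 × 10^-3 mol
From the 2:5 ratio, n(MnO4^-) in the aliquot = 2/5 × 1.103 × 10^-3 = 4.413 × 10^-4 mol
[MnO4^-] = 4.413 × 10^-4 / 0.02501 = 0.01765 mol/L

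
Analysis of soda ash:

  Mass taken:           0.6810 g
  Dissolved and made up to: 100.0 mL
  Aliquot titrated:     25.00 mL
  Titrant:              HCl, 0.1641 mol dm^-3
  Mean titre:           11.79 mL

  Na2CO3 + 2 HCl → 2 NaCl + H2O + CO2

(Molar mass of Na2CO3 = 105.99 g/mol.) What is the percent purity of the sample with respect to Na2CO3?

n(HCl) per titration = 0.01179 × 0.1641 = 1.935 × 10^-3 mol
From the 1:2 ratio, n(Na2CO3) in each aliquot = 1/2 × 1.935 × 10^-3 = 9.674 × 10^-4 mol
n(Na2CO3) in the whole flask = 9.674 × 10^-4 × 100.0/25.00 = 3.869 × 10^-3 mol
mass of Na2CO3 = 3.869 × 10^-3 × 105.99 = 0.4101 g
% Na2CO3 = 0.4101 / 0.6810 × 100 = 60.22 %

60.22 %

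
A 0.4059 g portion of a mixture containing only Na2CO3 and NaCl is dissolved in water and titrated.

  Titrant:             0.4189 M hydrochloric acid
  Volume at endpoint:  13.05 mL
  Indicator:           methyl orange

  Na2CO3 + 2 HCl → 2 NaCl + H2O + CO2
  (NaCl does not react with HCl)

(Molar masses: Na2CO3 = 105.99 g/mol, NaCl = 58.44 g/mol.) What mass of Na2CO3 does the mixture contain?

n(HCl) = 0.01305 × 0.4189 = 5.467 × 10^-3 mol
Let x = n(Na2CO3), y = n(NaCl).
Titrant: 2x = 5.467 × 10^-3;  mass: 105.99x + 58.44y = 0.4059
Solving, x = 2.733 × 10^-3 mol, y = 1.988 × 10^-3 mol
mass of Na2CO3 = 2.733 × 10^-3 × 105.99 = 0.2897 g

0.2897 g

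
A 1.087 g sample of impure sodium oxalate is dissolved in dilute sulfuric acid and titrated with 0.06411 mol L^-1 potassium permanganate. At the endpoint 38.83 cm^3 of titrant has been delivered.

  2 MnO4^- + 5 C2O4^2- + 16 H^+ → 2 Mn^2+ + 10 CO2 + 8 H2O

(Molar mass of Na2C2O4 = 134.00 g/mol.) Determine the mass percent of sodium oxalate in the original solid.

76.72 %

n(KMnO4) = 0.03883 L × 0.06411 mol/L = 2.489 × 10^-3 mol
From the 5:2 ratio, n(Na2C2O4) = 5/2 × 2.489 × 10^-3 = 6.223 × 10^-3 mol
mass of Na2C2O4 = 6.223 × 10^-3 × 134.00 g/mol = 0.8339 g
% Na2C2O4 = 0.8339 / 1.087 × 100 = 76.72 %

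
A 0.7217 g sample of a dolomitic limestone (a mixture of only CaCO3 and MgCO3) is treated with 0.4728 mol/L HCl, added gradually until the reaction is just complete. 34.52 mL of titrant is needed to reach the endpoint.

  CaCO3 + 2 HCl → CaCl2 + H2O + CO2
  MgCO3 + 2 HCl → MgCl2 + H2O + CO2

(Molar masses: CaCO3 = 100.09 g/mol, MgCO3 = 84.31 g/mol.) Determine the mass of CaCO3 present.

n(HCl) = 0.03452 × 0.4728 = 0.01632 mol
Let x = n(CaCO3), y = n(MgCO3).
Titrant: 2x + 2y = 0.01632;  mass: 100.09x + 84.31y = 0.7217
Solving, x = 2.135 × 10^-3 mol, y = 6.026 × 10^-3 mol
mass of CaCO3 = 2.135 × 10^-3 × 100.09 = 0.2137 g

0.2137 g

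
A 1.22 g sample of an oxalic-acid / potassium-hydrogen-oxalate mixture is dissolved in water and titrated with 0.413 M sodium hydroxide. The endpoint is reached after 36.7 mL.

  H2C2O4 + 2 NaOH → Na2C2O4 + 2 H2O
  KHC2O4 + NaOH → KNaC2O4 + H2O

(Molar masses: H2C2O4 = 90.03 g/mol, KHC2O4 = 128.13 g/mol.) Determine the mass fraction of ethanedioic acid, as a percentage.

n(NaOH) = 0.0367 × 0.413 = 0.0152 mol
Let x = n(H2C2O4), y = n(KHC2O4).
Titrant: 2x + 1y = 0.0152;  mass: 90.03x + 128.13y = 1.22
Solving, x = 4.34 × 10^-3 mol, y = 6.47 × 10^-3 mol
mass of H2C2O4 = 4.34 × 10^-3 × 90.03 = 0.391 g
% H2C2O4 = 0.391 / 1.22 × 100 = 32.1 %

32.1 %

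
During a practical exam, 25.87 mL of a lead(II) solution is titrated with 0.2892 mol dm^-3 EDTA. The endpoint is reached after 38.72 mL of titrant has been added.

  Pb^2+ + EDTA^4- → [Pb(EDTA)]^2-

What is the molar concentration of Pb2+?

n(EDTA) = 0.03872 L × 0.2892 mol/L = 0.01120 mol
n(Pb2+) = 0.01120 mol (1:1 mole ratio)
[Pb2+] = 0.01120 mol / 0.02587 L = 0.4328 mol/L

0.4328 mol/L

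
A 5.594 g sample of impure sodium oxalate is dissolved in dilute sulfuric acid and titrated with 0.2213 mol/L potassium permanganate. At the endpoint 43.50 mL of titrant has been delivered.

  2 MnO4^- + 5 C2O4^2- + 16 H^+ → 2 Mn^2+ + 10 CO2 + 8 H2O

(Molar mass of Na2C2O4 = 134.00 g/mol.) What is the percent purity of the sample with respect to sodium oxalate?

57.65 %

n(KMnO4) = 0.04350 L × 0.2213 mol/L = 9.627 × 10^-3 mol
From the 5:2 ratio, n(Na2C2O4) = 5/2 × 9.627 × 10^-3 = 0.02407 mol
mass of Na2C2O4 = 0.02407 × 134.00 g/mol = 3.225 g
% Na2C2O4 = 3.225 / 5.594 × 100 = 57.65 %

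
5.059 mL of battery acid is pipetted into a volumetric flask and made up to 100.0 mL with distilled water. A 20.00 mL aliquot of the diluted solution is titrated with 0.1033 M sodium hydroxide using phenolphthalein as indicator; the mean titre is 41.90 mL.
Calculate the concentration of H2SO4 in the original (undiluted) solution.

H2SO4 + 2 NaOH → Na2SO4 + 2 H2O
n(NaOH) = 0.04190 × 0.1033 = 4.328 × 10^-3 mol
From the 1:2 ratio, n(H2SO4) in the aliquot = 1/2 × 4.328 × 10^-3 = 2.164 × 10^-3 mol
[H2SO4]_dilute = 2.164 × 10^-3 / 0.02000 = 0.1082 mol/L
Dilution factor = 100.0 / 5.059 = 19.77
[H2SO4]_stock = 0.1082 × 19.77 = 2.139 mol/L

2.139 M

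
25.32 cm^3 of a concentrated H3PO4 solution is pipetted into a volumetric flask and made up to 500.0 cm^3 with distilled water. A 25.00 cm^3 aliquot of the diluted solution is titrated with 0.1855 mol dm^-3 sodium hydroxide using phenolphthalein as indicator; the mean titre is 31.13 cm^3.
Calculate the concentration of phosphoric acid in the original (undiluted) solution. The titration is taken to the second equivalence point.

2.281 mol/L

H3PO4 + 2 NaOH → Na2HPO4 + 2 H2O
n(NaOH) = 0.03113 × 0.1855 = 5.775 × 10^-3 mol
From the 1:2 ratio, n(H3PO4) in the aliquot = 1/2 × 5.775 × 10^-3 = 2.887 × 10^-3 mol
[H3PO4]_dilute = 2.887 × 10^-3 / 0.02500 = 0.1155 mol/L
Dilution factor = 500.0 / 25.32 = 19.75
[H3PO4]_stock = 0.1155 × 19.75 = 2.281 mol/L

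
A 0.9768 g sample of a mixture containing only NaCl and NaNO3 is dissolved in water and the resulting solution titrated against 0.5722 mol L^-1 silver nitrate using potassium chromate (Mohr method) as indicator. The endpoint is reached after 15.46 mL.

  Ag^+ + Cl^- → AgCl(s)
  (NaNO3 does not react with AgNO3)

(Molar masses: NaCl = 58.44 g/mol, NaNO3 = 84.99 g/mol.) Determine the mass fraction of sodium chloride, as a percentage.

52.93 %

n(AgNO3) = 0.01546 × 0.5722 = 8.846 × 10^-3 mol
Let x = n(NaCl), y = n(NaNO3).
Titrant: 1x = 8.846 × 10^-3;  mass: 58.44x + 84.99y = 0.9768
Solving, x = 8.846 × 10^-3 mol, y = 5.410 × 10^-3 mol
mass of NaCl = 8.846 × 10^-3 × 58.44 = 0.5170 g
% NaCl = 0.5170 / 0.9768 × 100 = 52.93 %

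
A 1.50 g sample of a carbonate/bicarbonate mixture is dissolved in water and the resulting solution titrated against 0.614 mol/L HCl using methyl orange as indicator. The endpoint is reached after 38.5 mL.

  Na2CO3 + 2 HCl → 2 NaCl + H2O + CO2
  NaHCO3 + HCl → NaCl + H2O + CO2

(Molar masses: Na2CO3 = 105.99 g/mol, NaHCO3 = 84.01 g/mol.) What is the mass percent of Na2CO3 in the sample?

n(HCl) = 0.0385 × 0.614 = 0.0236 mol
Let x = n(Na2CO3), y = n(NaHCO3).
Titrant: 2x + 1y = 0.0236;  mass: 105.99x + 84.01y = 1.50
Solving, x = 7.83 × 10^-3 mol, y = 7.97 × 10^-3 mol
mass of Na2CO3 = 7.83 × 10^-3 × 105.99 = 0.830 g
% Na2CO3 = 0.830 / 1.50 × 100 = 55.4 %

55.4 %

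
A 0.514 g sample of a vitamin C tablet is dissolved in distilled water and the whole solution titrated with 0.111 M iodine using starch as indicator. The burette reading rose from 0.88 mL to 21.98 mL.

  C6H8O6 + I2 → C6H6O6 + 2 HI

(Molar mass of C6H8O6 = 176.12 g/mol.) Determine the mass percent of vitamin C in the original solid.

80.3 %

n(I2) = 0.0211 L × 0.111 mol/L = 2.34 × 10^-3 mol
n(C6H8O6) = 2.34 × 10^-3 mol (1:1 ratio)
mass of C6H8O6 = 2.34 × 10^-3 × 176.12 g/mol = 0.412 g
% C6H8O6 = 0.412 / 0.514 × 100 = 80.3 %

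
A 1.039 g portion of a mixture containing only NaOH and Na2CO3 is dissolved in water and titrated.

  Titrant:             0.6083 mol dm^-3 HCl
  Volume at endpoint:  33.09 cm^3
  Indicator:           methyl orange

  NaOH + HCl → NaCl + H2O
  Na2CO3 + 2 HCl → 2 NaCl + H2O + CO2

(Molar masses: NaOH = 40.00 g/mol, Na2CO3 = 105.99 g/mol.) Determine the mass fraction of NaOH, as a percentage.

n(HCl) = 0.03309 × 0.6083 = 0.02013 mol
Let x = n(NaOH), y = n(Na2CO3).
Titrant: 1x + 2y = 0.02013;  mass: 40.00x + 105.99y = 1.039
Solving, x = 2.133 × 10^-3 mol, y = 8.998 × 10^-3 mol
mass of NaOH = 2.133 × 10^-3 × 40.00 = 0.08532 g
% NaOH = 0.08532 / 1.039 × 100 = 8.212 %

8.212 %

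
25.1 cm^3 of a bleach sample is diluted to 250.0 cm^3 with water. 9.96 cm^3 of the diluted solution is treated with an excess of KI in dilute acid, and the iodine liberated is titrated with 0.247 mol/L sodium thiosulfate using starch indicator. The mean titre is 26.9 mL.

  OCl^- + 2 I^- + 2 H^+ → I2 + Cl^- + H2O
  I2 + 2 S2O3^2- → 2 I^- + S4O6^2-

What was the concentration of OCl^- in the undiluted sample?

n(S2O3^2-) = 0.0269 × 0.247 = 6.64 × 10^-3 mol
n(I2) = n(S2O3^2-)/2 = 3.32 × 10^-3 mol
n(OCl^-) in the aliquot = 3.32 × 10^-3 mol (1:1 ratio)
[OCl^-]_dilute = 3.32 × 10^-3 / 0.00996 = 0.334 mol/L
[OCl^-]_original = 0.334 × 250.0/25.1 = 3.32 mol/L

3.32 mol/L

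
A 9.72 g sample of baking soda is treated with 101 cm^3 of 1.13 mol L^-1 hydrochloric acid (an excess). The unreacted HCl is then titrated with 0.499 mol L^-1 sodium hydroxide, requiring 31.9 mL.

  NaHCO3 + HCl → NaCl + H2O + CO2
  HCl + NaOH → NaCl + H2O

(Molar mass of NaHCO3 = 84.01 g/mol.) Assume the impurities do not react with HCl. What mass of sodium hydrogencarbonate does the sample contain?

n(HCl) added = 0.101 × 1.13 = 0.114 mol
n(NaOH) used in back-titration = 0.0319 × 0.499 = 0.0159 mol
n(HCl) left over = 0.0159 mol (1:1 ratio)
n(HCl) consumed by analyte = 0.114 − 0.0159 = 0.0982 mol
n(NaHCO3) = 0.0982 mol (1:1 ratio)
mass of NaHCO3 = 0.0982 × 84.01 = 8.25 g

8.25 g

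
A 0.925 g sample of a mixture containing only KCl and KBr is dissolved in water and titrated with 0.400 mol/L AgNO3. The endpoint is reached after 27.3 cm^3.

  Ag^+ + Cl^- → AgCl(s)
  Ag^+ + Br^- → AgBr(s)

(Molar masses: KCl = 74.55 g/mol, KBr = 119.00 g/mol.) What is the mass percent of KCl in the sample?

67.9 %

n(AgNO3) = 0.0273 × 0.400 = 0.0109 mol
Let x = n(KCl), y = n(KBr).
Titrant: 1x + 1y = 0.0109;  mass: 74.55x + 119.00y = 0.925
Solving, x = 8.42 × 10^-3 mol, y = 2.50 × 10^-3 mol
mass of KCl = 8.42 × 10^-3 × 74.55 = 0.628 g
% KCl = 0.628 / 0.925 × 100 = 67.9 %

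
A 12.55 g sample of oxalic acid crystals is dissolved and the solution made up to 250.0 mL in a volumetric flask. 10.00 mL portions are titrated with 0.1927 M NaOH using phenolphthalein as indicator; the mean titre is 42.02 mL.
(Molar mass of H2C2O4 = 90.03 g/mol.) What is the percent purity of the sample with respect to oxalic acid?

72.61 %

H2C2O4 + 2 NaOH → Na2C2O4 + 2 H2O
n(NaOH) per titration = 0.04202 × 0.1927 = 8.097 × 10^-3 mol
From the 1:2 ratio, n(H2C2O4) in each aliquot = 1/2 × 8.097 × 10^-3 = 4.049 × 10^-3 mol
n(H2C2O4) in the whole flask = 4.049 × 10^-3 × 250.0/10.00 = 0.1012 mol
mass of H2C2O4 = 0.1012 × 90.03 = 9.112 g
% H2C2O4 = 9.112 / 12.55 × 100 = 72.61 %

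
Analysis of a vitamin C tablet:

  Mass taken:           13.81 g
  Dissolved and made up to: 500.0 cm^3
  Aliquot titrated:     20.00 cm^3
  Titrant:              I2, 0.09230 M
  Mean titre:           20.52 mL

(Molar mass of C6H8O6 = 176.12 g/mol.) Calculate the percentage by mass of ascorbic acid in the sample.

60.39 %

C6H8O6 + I2 → C6H6O6 + 2 HI
n(I2) per titration = 0.02052 × 0.09230 = 1.894 × 10^-3 mol
n(C6H8O6) in each aliquot = 1.894 × 10^-3 mol (1:1 ratio)
n(C6H8O6) in the whole flask = 1.894 × 10^-3 × 500.0/20.00 = 0.04735 mol
mass of C6H8O6 = 0.04735 × 176.12 = 8.339 g
% C6H8O6 = 8.339 / 13.81 × 100 = 60.39 %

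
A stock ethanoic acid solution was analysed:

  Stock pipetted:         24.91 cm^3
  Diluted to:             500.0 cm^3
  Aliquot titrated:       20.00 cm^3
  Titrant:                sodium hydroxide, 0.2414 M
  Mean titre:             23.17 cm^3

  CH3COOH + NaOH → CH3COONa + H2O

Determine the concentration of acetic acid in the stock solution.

n(NaOH) = 0.02317 × 0.2414 = 5.593 × 10^-3 mol
n(CH3COOH) in the aliquot = 5.593 × 10^-3 mol (1:1 ratio)
[CH3COOH]_dilute = 5.593 × 10^-3 / 0.02000 = 0.2797 mol/L
Dilution factor = 500.0 / 24.91 = 20.07
[CH3COOH]_stock = 0.2797 × 20.07 = 5.613 mol/L

5.613 M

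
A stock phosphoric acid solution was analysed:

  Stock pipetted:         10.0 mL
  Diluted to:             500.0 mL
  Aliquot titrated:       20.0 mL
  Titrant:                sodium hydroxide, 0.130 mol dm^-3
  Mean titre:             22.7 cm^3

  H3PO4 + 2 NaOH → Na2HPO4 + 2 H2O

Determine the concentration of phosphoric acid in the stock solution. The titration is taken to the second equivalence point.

n(NaOH) = 0.0227 × 0.130 = 2.95 × 10^-3 mol
From the 1:2 ratio, n(H3PO4) in the aliquot = 1/2 × 2.95 × 10^-3 = 1.48 × 10^-3 mol
[H3PO4]_dilute = 1.48 × 10^-3 / 0.0200 = 0.0738 mol/L
Dilution factor = 500.0 / 10.0 = 50.00
[H3PO4]_stock = 0.0738 × 50.00 = 3.69 mol/L

3.69 mol/L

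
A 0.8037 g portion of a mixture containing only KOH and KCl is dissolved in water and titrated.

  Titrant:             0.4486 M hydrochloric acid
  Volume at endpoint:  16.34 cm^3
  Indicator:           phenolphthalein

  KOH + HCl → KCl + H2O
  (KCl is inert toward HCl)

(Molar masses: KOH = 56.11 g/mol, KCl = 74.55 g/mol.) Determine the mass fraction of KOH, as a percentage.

51.17 %

n(HCl) = 0.01634 × 0.4486 = 7.330 × 10^-3 mol
Let x = n(KOH), y = n(KCl).
Titrant: 1x = 7.330 × 10^-3;  mass: 56.11x + 74.55y = 0.8037
Solving, x = 7.330 × 10^-3 mol, y = 5.264 × 10^-3 mol
mass of KOH = 7.330 × 10^-3 × 56.11 = 0.4113 g
% KOH = 0.4113 / 0.8037 × 100 = 51.17 %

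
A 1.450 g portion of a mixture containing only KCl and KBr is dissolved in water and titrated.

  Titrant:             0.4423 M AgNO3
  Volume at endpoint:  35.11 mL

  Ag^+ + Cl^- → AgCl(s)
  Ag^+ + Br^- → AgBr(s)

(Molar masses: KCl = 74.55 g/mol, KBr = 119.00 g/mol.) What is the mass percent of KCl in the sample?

46.03 %

n(AgNO3) = 0.03511 × 0.4423 = 0.01553 mol
Let x = n(KCl), y = n(KBr).
Titrant: 1x + 1y = 0.01553;  mass: 74.55x + 119.00y = 1.450
Solving, x = 8.953 × 10^-3 mol, y = 6.576 × 10^-3 mol
mass of KCl = 8.953 × 10^-3 × 74.55 = 0.6675 g
% KCl = 0.6675 / 1.450 × 100 = 46.03 %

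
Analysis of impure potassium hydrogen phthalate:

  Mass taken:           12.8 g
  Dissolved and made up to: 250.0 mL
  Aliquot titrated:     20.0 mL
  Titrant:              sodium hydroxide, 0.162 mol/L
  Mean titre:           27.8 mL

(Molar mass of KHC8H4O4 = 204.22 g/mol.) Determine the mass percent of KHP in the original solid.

KHC8H4O4 + NaOH → KNaC8H4O4 + H2O
n(NaOH) per titration = 0.0278 × 0.162 = 4.50 × 10^-3 mol
n(KHC8H4O4) in each aliquot = 4.50 × 10^-3 mol (1:1 ratio)
n(KHC8H4O4) in the whole flask = 4.50 × 10^-3 × 250.0/20.0 = 0.0563 mol
mass of KHC8H4O4 = 0.0563 × 204.22 = 11.5 g
% KHC8H4O4 = 11.5 / 12.8 × 100 = 89.8 %

89.8 %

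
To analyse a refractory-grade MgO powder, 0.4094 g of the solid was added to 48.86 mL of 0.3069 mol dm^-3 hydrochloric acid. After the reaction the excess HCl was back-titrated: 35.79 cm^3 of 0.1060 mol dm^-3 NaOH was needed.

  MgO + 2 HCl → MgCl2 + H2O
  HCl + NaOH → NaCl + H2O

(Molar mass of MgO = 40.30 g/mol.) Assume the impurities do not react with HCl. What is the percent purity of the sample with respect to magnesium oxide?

n(HCl) added = 0.04886 × 0.3069 = 0.01500 mol
n(NaOH) used in back-titration = 0.03579 × 0.1060 = 3.794 × 10^-3 mol
n(HCl) left over = 3.794 × 10^-3 mol (1:1 ratio)
n(HCl) consumed by analyte = 0.01500 − 3.794 × 10^-3 = 0.01120 mol
From the 1:2 ratio, n(MgO) = 1/2 × 0.01120 = 5.601 × 10^-3 mol
mass of MgO = 5.601 × 10^-3 × 40.30 = 0.2257 g
% MgO = 0.2257 / 0.4094 × 100 = 55.13 %

55.13 %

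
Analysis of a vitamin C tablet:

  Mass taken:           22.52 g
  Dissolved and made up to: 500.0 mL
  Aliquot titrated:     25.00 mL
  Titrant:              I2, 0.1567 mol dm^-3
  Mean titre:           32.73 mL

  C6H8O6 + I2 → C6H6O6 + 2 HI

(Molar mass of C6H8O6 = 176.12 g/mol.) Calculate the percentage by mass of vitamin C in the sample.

80.22 %

n(I2) per titration = 0.03273 × 0.1567 = 5.129 × 10^-3 mol
n(C6H8O6) in each aliquot = 5.129 × 10^-3 mol (1:1 ratio)
n(C6H8O6) in the whole flask = 5.129 × 10^-3 × 500.0/25.00 = 0.1026 mol
mass of C6H8O6 = 0.1026 × 176.12 = 18.07 g
% C6H8O6 = 18.07 / 22.52 × 100 = 80.22 %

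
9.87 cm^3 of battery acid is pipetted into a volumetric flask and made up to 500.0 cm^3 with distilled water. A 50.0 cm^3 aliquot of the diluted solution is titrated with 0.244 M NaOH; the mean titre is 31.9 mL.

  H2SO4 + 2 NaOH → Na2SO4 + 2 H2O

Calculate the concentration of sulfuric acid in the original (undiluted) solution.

n(NaOH) = 0.0319 × 0.244 = 7.78 × 10^-3 mol
From the 1:2 ratio, n(H2SO4) in the aliquot = 1/2 × 7.78 × 10^-3 = 3.89 × 10^-3 mol
[H2SO4]_dilute = 3.89 × 10^-3 / 0.0500 = 0.0778 mol/L
Dilution factor = 500.0 / 9.87 = 50.66
[H2SO4]_stock = 0.0778 × 50.66 = 3.94 mol/L

3.94 M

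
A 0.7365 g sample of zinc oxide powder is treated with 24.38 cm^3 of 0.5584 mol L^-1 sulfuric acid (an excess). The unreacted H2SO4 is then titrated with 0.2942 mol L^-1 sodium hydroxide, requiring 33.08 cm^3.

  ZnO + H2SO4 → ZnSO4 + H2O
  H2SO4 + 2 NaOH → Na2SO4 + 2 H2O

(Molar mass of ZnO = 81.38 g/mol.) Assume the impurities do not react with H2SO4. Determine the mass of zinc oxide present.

0.7119 g

n(H2SO4) added = 0.02438 × 0.5584 = 0.01361 mol
n(NaOH) used in back-titration = 0.03308 × 0.2942 = 9.732 × 10^-3 mol
From the 1:2 ratio, n(H2SO4) left over = 1/2 × 9.732 × 10^-3 = 4.866 × 10^-3 mol
n(H2SO4) consumed by analyte = 0.01361 − 4.866 × 10^-3 = 8.748 × 10^-3 mol
n(ZnO) = 8.748 × 10^-3 mol (1:1 ratio)
mass of ZnO = 8.748 × 10^-3 × 81.38 = 0.7119 g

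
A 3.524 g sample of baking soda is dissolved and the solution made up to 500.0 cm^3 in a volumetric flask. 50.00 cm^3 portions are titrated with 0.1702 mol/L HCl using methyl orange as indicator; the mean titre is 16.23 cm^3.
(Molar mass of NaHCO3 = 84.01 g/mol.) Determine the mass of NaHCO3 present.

2.321 g

NaHCO3 + HCl → NaCl + H2O + CO2
n(HCl) per titration = 0.01623 × 0.1702 = 2.762 × 10^-3 mol
n(NaHCO3) in each aliquot = 2.762 × 10^-3 mol (1:1 ratio)
n(NaHCO3) in the whole flask = 2.762 × 10^-3 × 500.0/50.00 = 0.02762 mol
mass of NaHCO3 = 0.02762 × 84.01 = 2.321 g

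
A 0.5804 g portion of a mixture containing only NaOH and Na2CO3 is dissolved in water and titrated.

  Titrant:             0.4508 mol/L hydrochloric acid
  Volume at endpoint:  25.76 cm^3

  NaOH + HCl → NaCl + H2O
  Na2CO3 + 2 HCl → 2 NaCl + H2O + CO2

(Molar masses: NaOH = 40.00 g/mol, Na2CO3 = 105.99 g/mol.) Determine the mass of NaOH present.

n(HCl) = 0.02576 × 0.4508 = 0.01161 mol
Let x = n(NaOH), y = n(Na2CO3).
Titrant: 1x + 2y = 0.01161;  mass: 40.00x + 105.99y = 0.5804
Solving, x = 2.694 × 10^-3 mol, y = 4.459 × 10^-3 mol
mass of NaOH = 2.694 × 10^-3 × 40.00 = 0.1078 g

0.1078 g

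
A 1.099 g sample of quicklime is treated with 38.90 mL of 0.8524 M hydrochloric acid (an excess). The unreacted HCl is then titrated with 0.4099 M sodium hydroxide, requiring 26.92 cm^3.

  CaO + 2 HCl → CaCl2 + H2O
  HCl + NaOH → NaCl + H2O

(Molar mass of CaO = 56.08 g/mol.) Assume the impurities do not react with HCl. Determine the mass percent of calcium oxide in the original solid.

n(HCl) added = 0.03890 × 0.8524 = 0.03316 mol
n(NaOH) used in back-titration = 0.02692 × 0.4099 = 0.01103 mol
n(HCl) left over = 0.01103 mol (1:1 ratio)
n(HCl) consumed by analyte = 0.03316 − 0.01103 = 0.02212 mol
From the 1:2 ratio, n(CaO) = 1/2 × 0.02212 = 0.01106 mol
mass of CaO = 0.01106 × 56.08 = 0.6204 g
% CaO = 0.6204 / 1.099 × 100 = 56.45 %

56.45 %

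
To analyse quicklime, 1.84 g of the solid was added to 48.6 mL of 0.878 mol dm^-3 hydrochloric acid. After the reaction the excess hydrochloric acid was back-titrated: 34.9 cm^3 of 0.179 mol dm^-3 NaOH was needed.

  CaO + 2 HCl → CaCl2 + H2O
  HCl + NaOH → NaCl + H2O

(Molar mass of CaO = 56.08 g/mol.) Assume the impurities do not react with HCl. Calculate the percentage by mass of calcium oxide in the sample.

55.5 %

n(HCl) added = 0.0486 × 0.878 = 0.0427 mol
n(NaOH) used in back-titration = 0.0349 × 0.179 = 6.25 × 10^-3 mol
n(HCl) left over = 6.25 × 10^-3 mol (1:1 ratio)
n(HCl) consumed by analyte = 0.0427 − 6.25 × 10^-3 = 0.0364 mol
From the 1:2 ratio, n(CaO) = 1/2 × 0.0364 = 0.0182 mol
mass of CaO = 0.0182 × 56.08 = 1.02 g
% CaO = 1.02 / 1.84 × 100 = 55.5 %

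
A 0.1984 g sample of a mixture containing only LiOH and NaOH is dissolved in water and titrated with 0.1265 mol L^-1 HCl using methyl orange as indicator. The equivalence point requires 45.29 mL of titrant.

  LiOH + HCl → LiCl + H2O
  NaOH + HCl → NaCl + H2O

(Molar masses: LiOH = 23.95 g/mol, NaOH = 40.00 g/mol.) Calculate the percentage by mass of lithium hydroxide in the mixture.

23.14 %

n(HCl) = 0.04529 × 0.1265 = 5.729 × 10^-3 mol
Let x = n(LiOH), y = n(NaOH).
Titrant: 1x + 1y = 5.729 × 10^-3;  mass: 23.95x + 40.00y = 0.1984
Solving, x = 1.917 × 10^-3 mol, y = 3.812 × 10^-3 mol
mass of LiOH = 1.917 × 10^-3 × 23.95 = 0.04591 g
% LiOH = 0.04591 / 0.1984 × 100 = 23.14 %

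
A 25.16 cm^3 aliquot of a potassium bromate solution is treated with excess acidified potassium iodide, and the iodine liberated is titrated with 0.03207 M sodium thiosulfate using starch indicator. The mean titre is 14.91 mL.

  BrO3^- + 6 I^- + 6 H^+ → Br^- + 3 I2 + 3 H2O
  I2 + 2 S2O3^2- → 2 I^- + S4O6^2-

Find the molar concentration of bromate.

0.003167 M

n(S2O3^2-) = 0.01491 × 0.03207 = 4.782 × 10^-4 mol
n(I2) = n(S2O3^2-)/2 = 2.391 × 10^-4 mol
From the 1:3 ratio, n(BrO3^-) in the aliquot = 1/3 × 2.391 × 10^-4 = 7.969 × 10^-5 mol
[BrO3^-] = 7.969 × 10^-5 / 0.02516 = 0.003167 mol/L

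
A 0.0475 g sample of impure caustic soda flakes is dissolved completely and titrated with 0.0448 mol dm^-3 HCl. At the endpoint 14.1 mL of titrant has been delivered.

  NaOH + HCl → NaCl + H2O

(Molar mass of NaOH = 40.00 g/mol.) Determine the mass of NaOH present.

0.0253 g

n(HCl) = 0.0141 L × 0.0448 mol/L = 6.32 × 10^-4 mol
n(NaOH) = 6.32 × 10^-4 mol (1:1 ratio)
mass of NaOH = 6.32 × 10^-4 × 40.00 g/mol = 0.0253 g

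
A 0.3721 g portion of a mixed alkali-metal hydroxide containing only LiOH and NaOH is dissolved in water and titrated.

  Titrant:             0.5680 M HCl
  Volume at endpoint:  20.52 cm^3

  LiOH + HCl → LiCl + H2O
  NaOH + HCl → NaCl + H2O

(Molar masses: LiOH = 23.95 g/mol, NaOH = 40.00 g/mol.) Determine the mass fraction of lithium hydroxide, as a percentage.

n(HCl) = 0.02052 × 0.5680 = 0.01166 mol
Let x = n(LiOH), y = n(NaOH).
Titrant: 1x + 1y = 0.01166;  mass: 23.95x + 40.00y = 0.3721
Solving, x = 5.864 × 10^-3 mol, y = 5.792 × 10^-3 mol
mass of LiOH = 5.864 × 10^-3 × 23.95 = 0.1404 g
% LiOH = 0.1404 / 0.3721 × 100 = 37.74 %

37.74 %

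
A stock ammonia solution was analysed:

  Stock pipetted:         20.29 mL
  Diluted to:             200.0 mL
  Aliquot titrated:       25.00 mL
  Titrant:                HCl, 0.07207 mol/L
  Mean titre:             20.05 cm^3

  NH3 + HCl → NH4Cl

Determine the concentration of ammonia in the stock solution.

n(HCl) = 0.02005 × 0.07207 = 1.445 × 10^-3 mol
n(NH3) in the aliquot = 1.445 × 10^-3 mol (1:1 ratio)
[NH3]_dilute = 1.445 × 10^-3 / 0.02500 = 0.05780 mol/L
Dilution factor = 200.0 / 20.29 = 9.857
[NH3]_stock = 0.05780 × 9.857 = 0.5697 mol/L

0.5697 mol/L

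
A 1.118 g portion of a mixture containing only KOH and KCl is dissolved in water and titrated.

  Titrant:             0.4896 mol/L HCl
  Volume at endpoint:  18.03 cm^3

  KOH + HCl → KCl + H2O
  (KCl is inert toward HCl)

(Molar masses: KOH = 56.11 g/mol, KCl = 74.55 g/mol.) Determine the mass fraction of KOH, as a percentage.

n(HCl) = 0.01803 × 0.4896 = 8.827 × 10^-3 mol
Let x = n(KOH), y = n(KCl).
Titrant: 1x = 8.827 × 10^-3;  mass: 56.11x + 74.55y = 1.118
Solving, x = 8.827 × 10^-3 mol, y = 8.353 × 10^-3 mol
mass of KOH = 8.827 × 10^-3 × 56.11 = 0.4953 g
% KOH = 0.4953 / 1.118 × 100 = 44.30 %

44.30 %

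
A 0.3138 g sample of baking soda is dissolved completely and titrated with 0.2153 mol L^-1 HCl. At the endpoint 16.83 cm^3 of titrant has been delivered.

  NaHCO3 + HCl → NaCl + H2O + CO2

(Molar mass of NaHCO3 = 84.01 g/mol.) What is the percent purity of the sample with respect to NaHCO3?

97.01 %

n(HCl) = 0.01683 L × 0.2153 mol/L = 3.623 × 10^-3 mol
n(NaHCO3) = 3.623 × 10^-3 mol (1:1 ratio)
mass of NaHCO3 = 3.623 × 10^-3 × 84.01 g/mol = 0.3044 g
% NaHCO3 = 0.3044 / 0.3138 × 100 = 97.01 %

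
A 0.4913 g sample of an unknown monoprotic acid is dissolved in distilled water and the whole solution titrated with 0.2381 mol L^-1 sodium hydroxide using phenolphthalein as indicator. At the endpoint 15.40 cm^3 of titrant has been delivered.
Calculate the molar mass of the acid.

134.0 g/mol

n(NaOH) = 0.01540 L × 0.2381 mol/L = 3.667 × 10^-3 mol
n(HA) = 3.667 × 10^-3 mol (1:1 ratio)
M = m / n = 0.4913 g / 3.667 × 10^-3 mol = 134.0 g/mol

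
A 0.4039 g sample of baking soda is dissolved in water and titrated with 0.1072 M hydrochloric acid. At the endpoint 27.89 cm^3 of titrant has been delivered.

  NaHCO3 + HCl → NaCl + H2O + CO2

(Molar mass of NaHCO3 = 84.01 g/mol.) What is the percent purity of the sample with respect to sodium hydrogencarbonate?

n(HCl) = 0.02789 L × 0.1072 mol/L = 2.990 × 10^-3 mol
n(NaHCO3) = 2.990 × 10^-3 mol (1:1 ratio)
mass of NaHCO3 = 2.990 × 10^-3 × 84.01 g/mol = 0.2512 g
% NaHCO3 = 0.2512 / 0.4039 × 100 = 62.19 %

62.19 %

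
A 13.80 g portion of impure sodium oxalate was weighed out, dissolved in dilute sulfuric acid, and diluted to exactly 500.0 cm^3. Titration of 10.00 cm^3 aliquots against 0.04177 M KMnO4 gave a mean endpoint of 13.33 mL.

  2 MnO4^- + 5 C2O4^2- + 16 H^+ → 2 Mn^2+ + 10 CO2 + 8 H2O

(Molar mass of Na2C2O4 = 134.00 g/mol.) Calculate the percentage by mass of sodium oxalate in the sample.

n(KMnO4) per titration = 0.01333 × 0.04177 = 5.568 × 10^-4 mol
From the 5:2 ratio, n(Na2C2O4) in each aliquot = 5/2 × 5.568 × 10^-4 = 1.392 × 10^-3 mol
n(Na2C2O4) in the whole flask = 1.392 × 10^-3 × 500.0/10.00 = 0.06960 mol
mass of Na2C2O4 = 0.06960 × 134.00 = 9.326 g
% Na2C2O4 = 9.326 / 13.80 × 100 = 67.58 %

67.58 %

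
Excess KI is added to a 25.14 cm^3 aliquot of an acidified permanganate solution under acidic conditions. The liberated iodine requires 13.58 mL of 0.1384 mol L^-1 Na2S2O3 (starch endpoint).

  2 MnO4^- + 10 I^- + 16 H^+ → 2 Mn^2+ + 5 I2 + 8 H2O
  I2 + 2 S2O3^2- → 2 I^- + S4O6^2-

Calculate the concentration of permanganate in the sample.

n(S2O3^2-) = 0.01358 × 0.1384 = 1.879 × 10^-3 mol
n(I2) = n(S2O3^2-)/2 = 9.397 × 10^-4 mol
From the 2:5 ratio, n(MnO4^-) in the aliquot = 2/5 × 9.397 × 10^-4 = 3.759 × 10^-4 mol
[MnO4^-] = 3.759 × 10^-4 / 0.02514 = 0.01495 mol/L

0.01495 mol/L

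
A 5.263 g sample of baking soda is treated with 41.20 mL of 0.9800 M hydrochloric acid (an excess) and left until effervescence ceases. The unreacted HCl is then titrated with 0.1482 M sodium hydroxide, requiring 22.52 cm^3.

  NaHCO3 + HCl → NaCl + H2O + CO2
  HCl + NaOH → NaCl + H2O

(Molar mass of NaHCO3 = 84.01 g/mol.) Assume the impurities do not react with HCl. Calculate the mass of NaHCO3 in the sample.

n(HCl) added = 0.04120 × 0.9800 = 0.04038 mol
n(NaOH) used in back-titration = 0.02252 × 0.1482 = 3.337 × 10^-3 mol
n(HCl) left over = 3.337 × 10^-3 mol (1:1 ratio)
n(HCl) consumed by analyte = 0.04038 − 3.337 × 10^-3 = 0.03704 mol
n(NaHCO3) = 0.03704 mol (1:1 ratio)
mass of NaHCO3 = 0.03704 × 84.01 = 3.112 g

3.112 g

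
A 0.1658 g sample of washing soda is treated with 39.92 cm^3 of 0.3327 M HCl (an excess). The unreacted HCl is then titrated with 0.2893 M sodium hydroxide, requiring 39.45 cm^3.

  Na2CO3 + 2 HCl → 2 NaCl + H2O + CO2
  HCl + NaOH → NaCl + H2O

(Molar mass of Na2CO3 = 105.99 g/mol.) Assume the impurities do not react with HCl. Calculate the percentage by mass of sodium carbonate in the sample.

n(HCl) added = 0.03992 × 0.3327 = 0.01328 mol
n(NaOH) used in back-titration = 0.03945 × 0.2893 = 0.01141 mol
n(HCl) left over = 0.01141 mol (1:1 ratio)
n(HCl) consumed by analyte = 0.01328 − 0.01141 = 1.868 × 10^-3 mol
From the 1:2 ratio, n(Na2CO3) = 1/2 × 1.868 × 10^-3 = 9.342 × 10^-4 mol
mass of Na2CO3 = 9.342 × 10^-4 × 105.99 = 0.09902 g
% Na2CO3 = 0.09902 / 0.1658 × 100 = 59.72 %

59.72 %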